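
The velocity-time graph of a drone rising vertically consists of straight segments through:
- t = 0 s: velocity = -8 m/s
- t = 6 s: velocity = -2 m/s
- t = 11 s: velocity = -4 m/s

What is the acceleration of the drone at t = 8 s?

-0.4 m/s²

Acceleration is the slope of the v-t graph on 6–11 s: (-4 − -2)/(11 − 6) = -0.4 m/s².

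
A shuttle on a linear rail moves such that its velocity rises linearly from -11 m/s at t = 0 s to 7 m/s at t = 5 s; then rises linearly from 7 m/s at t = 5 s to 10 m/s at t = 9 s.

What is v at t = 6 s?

7.75 m/s

On 5–9 s the graph is linear from 7 to 10 m/s: v(6) = 7 + (10 − 7)·(6 − 5)/(9 − 5) = 7.75 m/s.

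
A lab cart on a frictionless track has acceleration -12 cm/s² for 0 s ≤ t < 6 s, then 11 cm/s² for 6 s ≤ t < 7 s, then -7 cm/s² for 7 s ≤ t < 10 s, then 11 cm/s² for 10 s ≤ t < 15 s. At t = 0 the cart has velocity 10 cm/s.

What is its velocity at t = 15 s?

Δv equals the area under the a-t graph; then v = v₀ + Δv.
0–6 s: -12 × 6 = -72 cm/s
6–7 s: 11 × 1 = 11 cm/s
7–10 s: -7 × 3 = -21 cm/s
10–15 s: 11 × 5 = 55 cm/s
Δv = -27 cm/s, so v(15) = 10 + (-27) = -17 cm/s.

-17 cm/s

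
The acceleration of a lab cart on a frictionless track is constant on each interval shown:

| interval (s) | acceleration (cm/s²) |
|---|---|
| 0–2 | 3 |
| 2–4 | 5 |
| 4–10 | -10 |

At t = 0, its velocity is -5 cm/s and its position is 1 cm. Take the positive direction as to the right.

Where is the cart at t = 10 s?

On each constant-a segment, Δv = aΔt and Δx = v₀Δt + ½aΔt²; chain segment to segment.
0–2 s: v starts -5 cm/s; Δx = -5·2 + ½·3·2² = -4 cm; v ends 1 cm/s.
2–4 s: v starts 1 cm/s; Δx = 1·2 + ½·5·2² = 12 cm; v ends 11 cm/s.
4–10 s: v starts 11 cm/s; Δx = 11·6 + ½·-10·6² = -114 cm; v ends -49 cm/s.
x(10) = 1 + Σ Δx = -105 cm.

-105 cm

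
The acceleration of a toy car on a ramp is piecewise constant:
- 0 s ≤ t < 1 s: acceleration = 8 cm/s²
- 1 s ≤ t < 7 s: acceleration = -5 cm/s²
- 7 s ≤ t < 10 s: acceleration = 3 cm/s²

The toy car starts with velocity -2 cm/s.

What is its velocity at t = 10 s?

Δv equals the area under the a-t graph; then v = v₀ + Δv.
0–1 s: 8 × 1 = 8 cm/s
1–7 s: -5 × 6 = -30 cm/s
7–10 s: 3 × 3 = 9 cm/s
Δv = -13 cm/s, so v(10) = -2 + (-13) = -15 cm/s.

-15 cm/s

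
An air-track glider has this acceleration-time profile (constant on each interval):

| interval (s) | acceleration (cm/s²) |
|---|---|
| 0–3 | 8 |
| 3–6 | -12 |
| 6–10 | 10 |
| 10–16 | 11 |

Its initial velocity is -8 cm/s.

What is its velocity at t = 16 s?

Δv equals the area under the a-t graph; then v = v₀ + Δv.
0–3 s: 8 × 3 = 24 cm/s
3–6 s: -12 × 3 = -36 cm/s
6–10 s: 10 × 4 = 40 cm/s
10–16 s: 11 × 6 = 66 cm/s
Δv = 94 cm/s, so v(16) = -8 + (94) = 86 cm/s.

86 cm/s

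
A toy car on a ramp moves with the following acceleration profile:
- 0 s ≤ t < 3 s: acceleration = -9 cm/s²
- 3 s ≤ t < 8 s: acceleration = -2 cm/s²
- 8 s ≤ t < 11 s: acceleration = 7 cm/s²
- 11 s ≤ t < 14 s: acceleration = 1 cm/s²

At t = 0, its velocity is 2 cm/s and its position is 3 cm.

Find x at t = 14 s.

On each constant-a segment, Δv = aΔt and Δx = v₀Δt + ½aΔt²; chain segment to segment.
0–3 s: v starts 2 cm/s; Δx = 2·3 + ½·-9·3² = -34.5 cm; v ends -25 cm/s.
3–8 s: v starts -25 cm/s; Δx = -25·5 + ½·-2·5² = -150 cm; v ends -35 cm/s.
8–11 s: v starts -35 cm/s; Δx = -35·3 + ½·7·3² = -73.5 cm; v ends -14 cm/s.
11–14 s: v starts -14 cm/s; Δx = -14·3 + ½·1·3² = -37.5 cm; v ends -11 cm/s.
x(14) = 3 + Σ Δx = -292.5 cm.

-292.5 cm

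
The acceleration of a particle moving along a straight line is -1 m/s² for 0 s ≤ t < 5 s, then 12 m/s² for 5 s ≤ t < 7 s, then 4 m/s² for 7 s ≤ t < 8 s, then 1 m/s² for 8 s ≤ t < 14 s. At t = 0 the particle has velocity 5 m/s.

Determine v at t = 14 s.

34 m/s

Δv equals the area under the a-t graph; then v = v₀ + Δv.
0–5 s: -1 × 5 = -5 m/s
5–7 s: 12 × 2 = 24 m/s
7–8 s: 4 × 1 = 4 m/s
8–14 s: 1 × 6 = 6 m/s
Δv = 29 m/s, so v(14) = 5 + (29) = 34 m/s.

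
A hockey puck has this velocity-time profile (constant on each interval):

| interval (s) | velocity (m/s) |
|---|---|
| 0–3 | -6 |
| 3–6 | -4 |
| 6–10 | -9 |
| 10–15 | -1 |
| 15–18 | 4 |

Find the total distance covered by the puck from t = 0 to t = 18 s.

Distance (not displacement) is the total path length: add the absolute areas under v-t.
0–3 s: |-6| × 3 = 18 m
3–6 s: |-4| × 3 = 12 m
6–10 s: |-9| × 4 = 36 m
10–15 s: |-1| × 5 = 5 m
15–18 s: |4| × 3 = 12 m
Total distance = 83 m

83 m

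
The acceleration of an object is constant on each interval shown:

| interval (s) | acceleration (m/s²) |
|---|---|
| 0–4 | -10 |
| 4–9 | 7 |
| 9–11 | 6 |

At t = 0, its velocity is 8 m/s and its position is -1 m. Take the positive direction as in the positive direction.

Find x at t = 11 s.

-103.5 m

On each constant-a segment, Δv = aΔt and Δx = v₀Δt + ½aΔt²; chain segment to segment.
0–4 s: v starts 8 m/s; Δx = 8·4 + ½·-10·4² = -48 m; v ends -32 m/s.
4–9 s: v starts -32 m/s; Δx = -32·5 + ½·7·5² = -72.5 m; v ends 3 m/s.
9–11 s: v starts 3 m/s; Δx = 3·2 + ½·6·2² = 18 m; v ends 15 m/s.
x(11) = -1 + Σ Δx = -103.5 m.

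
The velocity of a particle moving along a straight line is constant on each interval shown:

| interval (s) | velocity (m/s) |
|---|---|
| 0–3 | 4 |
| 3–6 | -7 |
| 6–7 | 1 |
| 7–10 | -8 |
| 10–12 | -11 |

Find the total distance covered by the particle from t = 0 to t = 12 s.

Distance (not displacement) is the total path length: add the absolute areas under v-t.
0–3 s: |4| × 3 = 12 m
3–6 s: |-7| × 3 = 21 m
6–7 s: |1| × 1 = 1 m
7–10 s: |-8| × 3 = 24 m
10–12 s: |-11| × 2 = 22 m
Total distance = 80 m

80 m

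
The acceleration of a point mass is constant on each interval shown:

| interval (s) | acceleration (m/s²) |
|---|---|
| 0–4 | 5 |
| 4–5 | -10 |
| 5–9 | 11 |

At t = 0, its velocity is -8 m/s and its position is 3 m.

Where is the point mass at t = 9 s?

114 m

On each constant-a segment, Δv = aΔt and Δx = v₀Δt + ½aΔt²; chain segment to segment.
0–4 s: v starts -8 m/s; Δx = -8·4 + ½·5·4² = 8 m; v ends 12 m/s.
4–5 s: v starts 12 m/s; Δx = 12·1 + ½·-10·1² = 7 m; v ends 2 m/s.
5–9 s: v starts 2 m/s; Δx = 2·4 + ½·11·4² = 96 m; v ends 46 m/s.
x(9) = 3 + Σ Δx = 114 m.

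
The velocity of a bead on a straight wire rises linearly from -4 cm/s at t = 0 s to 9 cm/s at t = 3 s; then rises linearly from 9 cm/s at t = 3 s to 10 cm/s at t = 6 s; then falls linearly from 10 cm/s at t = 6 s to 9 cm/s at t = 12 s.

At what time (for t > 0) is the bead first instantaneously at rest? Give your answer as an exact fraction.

v changes sign on 0–3 s (from -4 to 9); the graph is linear there, so v = 0 at t = 0 + (4)·(3 − 0)/(9 − -4) = 12/13 s.

t = 12/13 s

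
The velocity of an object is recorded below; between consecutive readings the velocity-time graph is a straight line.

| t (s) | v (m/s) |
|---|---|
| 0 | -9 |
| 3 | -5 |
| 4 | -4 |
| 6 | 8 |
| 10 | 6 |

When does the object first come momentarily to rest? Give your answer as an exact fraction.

v changes sign on 4–6 s (from -4 to 8); the graph is linear there, so v = 0 at t = 4 + (4)·(6 − 4)/(8 − -4) = 14/3 s.

t = 14/3 s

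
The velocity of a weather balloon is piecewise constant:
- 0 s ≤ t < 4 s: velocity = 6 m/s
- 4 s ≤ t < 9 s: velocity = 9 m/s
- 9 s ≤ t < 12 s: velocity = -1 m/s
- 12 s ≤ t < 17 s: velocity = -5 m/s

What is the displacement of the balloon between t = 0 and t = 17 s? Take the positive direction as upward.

Displacement is the signed area under the v-t curve.
0–4 s: 6 × 4 = 24 m
4–9 s: 9 × 5 = 45 m
9–12 s: -1 × 3 = -3 m
12–17 s: -5 × 5 = -25 m
Net displacement = 41 m

41 m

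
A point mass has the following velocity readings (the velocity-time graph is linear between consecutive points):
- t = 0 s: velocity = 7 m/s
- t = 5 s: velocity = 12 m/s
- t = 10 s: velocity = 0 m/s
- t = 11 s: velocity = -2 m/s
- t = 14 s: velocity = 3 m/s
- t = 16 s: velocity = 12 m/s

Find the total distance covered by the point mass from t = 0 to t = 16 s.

Distance (not displacement) is the total path length: add the absolute areas under v-t.
0–5 s: |½(7 + 12)(5)| = 47.5 m
5–10 s: |½(12 + 0)(5)| = 30 m
10–11 s: |½(0 + -2)(1)| = 1 m
11–14 s: v = 0 at t = 12.2 s; triangle areas 1.2 + 2.7 = 3.9 m
14–16 s: |½(3 + 12)(2)| = 15 m
Total distance = 97.4 m

97.4 m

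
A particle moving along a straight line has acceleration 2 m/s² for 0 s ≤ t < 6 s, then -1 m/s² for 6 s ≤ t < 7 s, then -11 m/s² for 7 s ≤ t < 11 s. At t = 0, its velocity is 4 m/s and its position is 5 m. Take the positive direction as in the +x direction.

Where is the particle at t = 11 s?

52.5 m

On each constant-a segment, Δv = aΔt and Δx = v₀Δt + ½aΔt²; chain segment to segment.
0–6 s: v starts 4 m/s; Δx = 4·6 + ½·2·6² = 60 m; v ends 16 m/s.
6–7 s: v starts 16 m/s; Δx = 16·1 + ½·-1·1² = 15.5 m; v ends 15 m/s.
7–11 s: v starts 15 m/s; Δx = 15·4 + ½·-11·4² = -28 m; v ends -29 m/s.
x(11) = 5 + Σ Δx = 52.5 m.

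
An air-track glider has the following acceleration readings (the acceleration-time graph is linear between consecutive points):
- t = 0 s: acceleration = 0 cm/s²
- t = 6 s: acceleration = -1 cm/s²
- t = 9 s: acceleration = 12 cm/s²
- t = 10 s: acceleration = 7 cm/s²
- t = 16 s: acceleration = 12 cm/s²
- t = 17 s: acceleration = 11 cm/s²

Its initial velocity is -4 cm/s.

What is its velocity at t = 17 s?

87.5 cm/s

Δv equals the area under the a-t graph; then v = v₀ + Δv.
0–6 s: ½(0 + -1)(6) = -3 cm/s
6–9 s: ½(-1 + 12)(3) = 16.5 cm/s
9–10 s: ½(12 + 7)(1) = 9.5 cm/s
10–16 s: ½(7 + 12)(6) = 57 cm/s
16–17 s: ½(12 + 11)(1) = 11.5 cm/s
Δv = 91.5 cm/s, so v(17) = -4 + (91.5) = 87.5 cm/s.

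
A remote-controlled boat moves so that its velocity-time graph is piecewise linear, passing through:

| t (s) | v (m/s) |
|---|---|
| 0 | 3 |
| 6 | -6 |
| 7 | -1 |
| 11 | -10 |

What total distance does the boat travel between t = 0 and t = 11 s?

40.5 m

Total distance travelled is ∫|v| dt — sum the magnitudes of each area piece.
0–6 s: v = 0 at t = 2 s; triangle areas 3 + 12 = 15 m
6–7 s: |½(-6 + -1)(1)| = 3.5 m
7–11 s: |½(-1 + -10)(4)| = 22 m
Total distance = 40.5 m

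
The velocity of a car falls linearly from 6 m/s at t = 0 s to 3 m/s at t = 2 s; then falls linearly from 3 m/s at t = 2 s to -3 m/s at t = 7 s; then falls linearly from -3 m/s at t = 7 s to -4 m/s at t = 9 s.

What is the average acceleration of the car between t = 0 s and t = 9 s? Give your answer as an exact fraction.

-10/9 m/s²

Average acceleration = Δv/Δt = (-4 − 6)/(9 − 0) = -10/9 m/s².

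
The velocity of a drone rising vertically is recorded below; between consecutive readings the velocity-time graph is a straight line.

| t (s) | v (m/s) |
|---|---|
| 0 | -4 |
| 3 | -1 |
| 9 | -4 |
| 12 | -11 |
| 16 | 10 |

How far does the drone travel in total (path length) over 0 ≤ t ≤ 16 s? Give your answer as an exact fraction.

Distance (not displacement) is the total path length: add the absolute areas under v-t.
0–3 s: |½(-4 + -1)(3)| = 7.5 m
3–9 s: |½(-1 + -4)(6)| = 15 m
9–12 s: |½(-4 + -11)(3)| = 22.5 m
12–16 s: v = 0 at t = 296/21 s; triangle areas 242/21 + 200/21 = 442/21 m
Total distance = 1387/21 m

1387/21 m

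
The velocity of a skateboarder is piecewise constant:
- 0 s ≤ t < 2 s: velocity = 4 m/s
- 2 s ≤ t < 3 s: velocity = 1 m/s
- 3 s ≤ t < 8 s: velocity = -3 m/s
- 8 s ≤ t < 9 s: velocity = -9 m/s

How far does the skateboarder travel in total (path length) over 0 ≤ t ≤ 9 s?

Total distance travelled is ∫|v| dt — sum the magnitudes of each area piece.
0–2 s: |4| × 2 = 8 m
2–3 s: |1| × 1 = 1 m
3–8 s: |-3| × 5 = 15 m
8–9 s: |-9| × 1 = 9 m
Total distance = 33 m

33 m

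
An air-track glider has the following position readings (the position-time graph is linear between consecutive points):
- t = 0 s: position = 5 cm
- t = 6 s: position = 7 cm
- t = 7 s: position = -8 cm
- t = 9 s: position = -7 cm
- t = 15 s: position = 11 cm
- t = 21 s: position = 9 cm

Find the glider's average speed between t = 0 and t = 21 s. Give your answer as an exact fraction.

38/21 cm/s

Average speed = (total path length)/(elapsed time); on a piecewise-linear x-t graph the path length is Σ|Δx|.
0–6 s: |Δx| = |7 − 5| = 2 cm
6–7 s: |Δx| = |-8 − 7| = 15 cm
7–9 s: |Δx| = |-7 − -8| = 1 cm
9–15 s: |Δx| = |11 − -7| = 18 cm
15–21 s: |Δx| = |9 − 11| = 2 cm
Total path = 38 cm; average speed = 38/21 = 38/21 cm/s.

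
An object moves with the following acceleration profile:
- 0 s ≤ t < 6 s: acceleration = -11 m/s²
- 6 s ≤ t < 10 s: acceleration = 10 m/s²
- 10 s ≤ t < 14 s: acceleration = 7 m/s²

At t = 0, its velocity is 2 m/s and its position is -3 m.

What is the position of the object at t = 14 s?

-405 m

On each constant-a segment, Δv = aΔt and Δx = v₀Δt + ½aΔt²; chain segment to segment.
0–6 s: v starts 2 m/s; Δx = 2·6 + ½·-11·6² = -186 m; v ends -64 m/s.
6–10 s: v starts -64 m/s; Δx = -64·4 + ½·10·4² = -176 m; v ends -24 m/s.
10–14 s: v starts -24 m/s; Δx = -24·4 + ½·7·4² = -40 m; v ends 4 m/s.
x(14) = -3 + Σ Δx = -405 m.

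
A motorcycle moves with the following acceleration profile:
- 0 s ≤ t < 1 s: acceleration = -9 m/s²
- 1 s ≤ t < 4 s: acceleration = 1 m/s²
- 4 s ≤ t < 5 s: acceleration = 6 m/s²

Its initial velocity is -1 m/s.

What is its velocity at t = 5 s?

-1 m/s

Δv equals the area under the a-t graph; then v = v₀ + Δv.
0–1 s: -9 × 1 = -9 m/s
1–4 s: 1 × 3 = 3 m/s
4–5 s: 6 × 1 = 6 m/s
Δv = 0 m/s, so v(5) = -1 + (0) = -1 m/s.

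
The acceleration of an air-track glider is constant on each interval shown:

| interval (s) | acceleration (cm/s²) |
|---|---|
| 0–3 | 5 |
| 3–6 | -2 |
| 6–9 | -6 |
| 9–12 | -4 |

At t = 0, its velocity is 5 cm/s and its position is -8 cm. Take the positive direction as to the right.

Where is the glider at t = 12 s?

On each constant-a segment, Δv = aΔt and Δx = v₀Δt + ½aΔt²; chain segment to segment.
0–3 s: v starts 5 cm/s; Δx = 5·3 + ½·5·3² = 37.5 cm; v ends 20 cm/s.
3–6 s: v starts 20 cm/s; Δx = 20·3 + ½·-2·3² = 51 cm; v ends 14 cm/s.
6–9 s: v starts 14 cm/s; Δx = 14·3 + ½·-6·3² = 15 cm; v ends -4 cm/s.
9–12 s: v starts -4 cm/s; Δx = -4·3 + ½·-4·3² = -30 cm; v ends -16 cm/s.
x(12) = -8 + Σ Δx = 65.5 cm.

65.5 cm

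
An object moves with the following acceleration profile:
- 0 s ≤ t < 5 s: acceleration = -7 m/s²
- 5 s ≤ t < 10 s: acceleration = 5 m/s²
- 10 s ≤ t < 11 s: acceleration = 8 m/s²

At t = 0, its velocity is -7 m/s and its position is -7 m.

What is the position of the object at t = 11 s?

-290 m

On each constant-a segment, Δv = aΔt and Δx = v₀Δt + ½aΔt²; chain segment to segment.
0–5 s: v starts -7 m/s; Δx = -7·5 + ½·-7·5² = -122.5 m; v ends -42 m/s.
5–10 s: v starts -42 m/s; Δx = -42·5 + ½·5·5² = -147.5 m; v ends -17 m/s.
10–11 s: v starts -17 m/s; Δx = -17·1 + ½·8·1² = -13 m; v ends -9 m/s.
x(11) = -7 + Σ Δx = -290 m.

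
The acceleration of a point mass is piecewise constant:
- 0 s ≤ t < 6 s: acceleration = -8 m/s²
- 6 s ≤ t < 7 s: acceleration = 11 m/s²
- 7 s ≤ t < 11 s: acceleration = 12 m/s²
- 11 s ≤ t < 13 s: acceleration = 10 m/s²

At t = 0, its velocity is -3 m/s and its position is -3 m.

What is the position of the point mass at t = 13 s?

-238.5 m

On each constant-a segment, Δv = aΔt and Δx = v₀Δt + ½aΔt²; chain segment to segment.
0–6 s: v starts -3 m/s; Δx = -3·6 + ½·-8·6² = -162 m; v ends -51 m/s.
6–7 s: v starts -51 m/s; Δx = -51·1 + ½·11·1² = -45.5 m; v ends -40 m/s.
7–11 s: v starts -40 m/s; Δx = -40·4 + ½·12·4² = -64 m; v ends 8 m/s.
11–13 s: v starts 8 m/s; Δx = 8·2 + ½·10·2² = 36 m; v ends 28 m/s.
x(13) = -3 + Σ Δx = -238.5 m.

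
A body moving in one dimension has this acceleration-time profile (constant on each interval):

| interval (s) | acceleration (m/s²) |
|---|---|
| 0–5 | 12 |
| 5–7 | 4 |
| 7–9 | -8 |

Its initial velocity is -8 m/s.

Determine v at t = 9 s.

44 m/s

Δv equals the area under the a-t graph; then v = v₀ + Δv.
0–5 s: 12 × 5 = 60 m/s
5–7 s: 4 × 2 = 8 m/s
7–9 s: -8 × 2 = -16 m/s
Δv = 52 m/s, so v(9) = -8 + (52) = 44 m/s.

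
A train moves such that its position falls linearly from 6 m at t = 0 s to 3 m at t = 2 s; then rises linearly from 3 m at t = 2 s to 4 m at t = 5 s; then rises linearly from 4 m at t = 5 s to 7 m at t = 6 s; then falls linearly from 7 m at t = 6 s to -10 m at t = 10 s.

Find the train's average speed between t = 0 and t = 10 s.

Average speed = (total path length)/(elapsed time); on a piecewise-linear x-t graph the path length is Σ|Δx|.
0–2 s: |Δx| = |3 − 6| = 3 m
2–5 s: |Δx| = |4 − 3| = 1 m
5–6 s: |Δx| = |7 − 4| = 3 m
6–10 s: |Δx| = |-10 − 7| = 17 m
Total path = 24 m; average speed = 24/10 = 2.4 m/s.

2.4 m/s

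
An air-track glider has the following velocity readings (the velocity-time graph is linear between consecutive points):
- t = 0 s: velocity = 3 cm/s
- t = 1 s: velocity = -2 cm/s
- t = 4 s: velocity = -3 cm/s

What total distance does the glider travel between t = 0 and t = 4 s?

Distance (not displacement) is the total path length: add the absolute areas under v-t.
0–1 s: v = 0 at t = 0.6 s; triangle areas 0.9 + 0.4 = 1.3 cm
1–4 s: |½(-2 + -3)(3)| = 7.5 cm
Total distance = 8.8 cm

8.8 cm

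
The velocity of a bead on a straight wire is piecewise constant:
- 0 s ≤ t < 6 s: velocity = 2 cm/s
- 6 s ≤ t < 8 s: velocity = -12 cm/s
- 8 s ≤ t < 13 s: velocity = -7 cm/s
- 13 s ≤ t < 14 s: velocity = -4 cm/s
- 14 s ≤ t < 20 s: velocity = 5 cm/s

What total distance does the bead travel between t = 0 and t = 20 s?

Distance (not displacement) is the total path length: add the absolute areas under v-t.
0–6 s: |2| × 6 = 12 cm
6–8 s: |-12| × 2 = 24 cm
8–13 s: |-7| × 5 = 35 cm
13–14 s: |-4| × 1 = 4 cm
14–20 s: |5| × 6 = 30 cm
Total distance = 105 cm

105 cm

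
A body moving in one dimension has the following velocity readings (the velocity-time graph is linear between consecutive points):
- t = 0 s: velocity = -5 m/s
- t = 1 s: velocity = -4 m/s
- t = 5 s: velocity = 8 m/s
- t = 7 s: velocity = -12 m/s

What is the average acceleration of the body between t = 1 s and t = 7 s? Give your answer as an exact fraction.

-4/3 m/s²

Average acceleration = Δv/Δt = (-12 − -4)/(7 − 1) = -4/3 m/s².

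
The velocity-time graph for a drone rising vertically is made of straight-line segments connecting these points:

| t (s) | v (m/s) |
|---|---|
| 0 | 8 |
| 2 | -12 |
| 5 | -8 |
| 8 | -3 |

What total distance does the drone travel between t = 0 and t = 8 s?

56.9 m

Total distance travelled is ∫|v| dt — sum the magnitudes of each area piece.
0–2 s: v = 0 at t = 0.8 s; triangle areas 3.2 + 7.2 = 10.4 m
2–5 s: |½(-12 + -8)(3)| = 30 m
5–8 s: |½(-8 + -3)(3)| = 16.5 m
Total distance = 56.9 m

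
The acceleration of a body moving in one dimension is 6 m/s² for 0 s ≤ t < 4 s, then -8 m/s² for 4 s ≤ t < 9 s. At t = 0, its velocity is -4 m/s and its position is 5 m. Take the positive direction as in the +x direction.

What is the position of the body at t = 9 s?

On each constant-a segment, Δv = aΔt and Δx = v₀Δt + ½aΔt²; chain segment to segment.
0–4 s: v starts -4 m/s; Δx = -4·4 + ½·6·4² = 32 m; v ends 20 m/s.
4–9 s: v starts 20 m/s; Δx = 20·5 + ½·-8·5² = 0 m; v ends -20 m/s.
x(9) = 5 + Σ Δx = 37 m.

37 m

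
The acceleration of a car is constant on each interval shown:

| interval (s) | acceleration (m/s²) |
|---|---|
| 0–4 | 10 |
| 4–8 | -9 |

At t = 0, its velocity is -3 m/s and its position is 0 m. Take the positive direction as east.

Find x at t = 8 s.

144 m

On each constant-a segment, Δv = aΔt and Δx = v₀Δt + ½aΔt²; chain segment to segment.
0–4 s: v starts -3 m/s; Δx = -3·4 + ½·10·4² = 68 m; v ends 37 m/s.
4–8 s: v starts 37 m/s; Δx = 37·4 + ½·-9·4² = 76 m; v ends 1 m/s.
x(8) = 0 + Σ Δx = 144 m.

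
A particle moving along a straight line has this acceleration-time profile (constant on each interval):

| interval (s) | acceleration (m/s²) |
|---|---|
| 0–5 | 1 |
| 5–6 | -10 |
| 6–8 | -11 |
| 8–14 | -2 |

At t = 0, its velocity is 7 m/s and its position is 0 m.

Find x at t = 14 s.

-119.5 m

On each constant-a segment, Δv = aΔt and Δx = v₀Δt + ½aΔt²; chain segment to segment.
0–5 s: v starts 7 m/s; Δx = 7·5 + ½·1·5² = 47.5 m; v ends 12 m/s.
5–6 s: v starts 12 m/s; Δx = 12·1 + ½·-10·1² = 7 m; v ends 2 m/s.
6–8 s: v starts 2 m/s; Δx = 2·2 + ½·-11·2² = -18 m; v ends -20 m/s.
8–14 s: v starts -20 m/s; Δx = -20·6 + ½·-2·6² = -156 m; v ends -32 m/s.
x(14) = 0 + Σ Δx = -119.5 m.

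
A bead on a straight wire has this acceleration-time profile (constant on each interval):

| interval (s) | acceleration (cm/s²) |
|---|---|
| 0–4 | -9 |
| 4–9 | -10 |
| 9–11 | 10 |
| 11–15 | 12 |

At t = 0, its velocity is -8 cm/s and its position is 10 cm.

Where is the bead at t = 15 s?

On each constant-a segment, Δv = aΔt and Δx = v₀Δt + ½aΔt²; chain segment to segment.
0–4 s: v starts -8 cm/s; Δx = -8·4 + ½·-9·4² = -104 cm; v ends -44 cm/s.
4–9 s: v starts -44 cm/s; Δx = -44·5 + ½·-10·5² = -345 cm; v ends -94 cm/s.
9–11 s: v starts -94 cm/s; Δx = -94·2 + ½·10·2² = -168 cm; v ends -74 cm/s.
11–15 s: v starts -74 cm/s; Δx = -74·4 + ½·12·4² = -200 cm; v ends -26 cm/s.
x(15) = 10 + Σ Δx = -807 cm.

-807 cm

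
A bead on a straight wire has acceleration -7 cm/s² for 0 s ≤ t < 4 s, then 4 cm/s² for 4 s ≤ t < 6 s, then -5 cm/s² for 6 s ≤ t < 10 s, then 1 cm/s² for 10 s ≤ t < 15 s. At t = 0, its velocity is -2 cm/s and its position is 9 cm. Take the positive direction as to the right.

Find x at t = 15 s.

-432.5 cm

On each constant-a segment, Δv = aΔt and Δx = v₀Δt + ½aΔt²; chain segment to segment.
0–4 s: v starts -2 cm/s; Δx = -2·4 + ½·-7·4² = -64 cm; v ends -30 cm/s.
4–6 s: v starts -30 cm/s; Δx = -30·2 + ½·4·2² = -52 cm; v ends -22 cm/s.
6–10 s: v starts -22 cm/s; Δx = -22·4 + ½·-5·4² = -128 cm; v ends -42 cm/s.
10–15 s: v starts -42 cm/s; Δx = -42·5 + ½·1·5² = -197.5 cm; v ends -37 cm/s.
x(15) = 9 + Σ Δx = -432.5 cm.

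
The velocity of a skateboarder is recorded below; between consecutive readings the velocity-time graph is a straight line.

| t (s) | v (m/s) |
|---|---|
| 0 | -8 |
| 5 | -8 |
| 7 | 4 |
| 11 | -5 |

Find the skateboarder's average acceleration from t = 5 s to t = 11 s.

0.5 m/s²

Average acceleration = Δv/Δt = (-5 − -8)/(11 − 5) = 0.5 m/s².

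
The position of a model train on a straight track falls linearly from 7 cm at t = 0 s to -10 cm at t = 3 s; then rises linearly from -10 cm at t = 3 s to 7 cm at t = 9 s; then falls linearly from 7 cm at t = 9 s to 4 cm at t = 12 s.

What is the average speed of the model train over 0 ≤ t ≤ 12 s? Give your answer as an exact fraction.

Average speed = (total path length)/(elapsed time); on a piecewise-linear x-t graph the path length is Σ|Δx|.
0–3 s: |Δx| = |-10 − 7| = 17 cm
3–9 s: |Δx| = |7 − -10| = 17 cm
9–12 s: |Δx| = |4 − 7| = 3 cm
Total path = 37 cm; average speed = 37/12 = 37/12 cm/s.

37/12 cm/s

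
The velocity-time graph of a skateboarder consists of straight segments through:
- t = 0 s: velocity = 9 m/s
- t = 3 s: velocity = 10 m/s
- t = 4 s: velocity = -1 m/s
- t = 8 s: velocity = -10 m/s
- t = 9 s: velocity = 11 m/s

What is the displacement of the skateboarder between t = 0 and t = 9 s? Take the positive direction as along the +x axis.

Displacement is the signed area under the v-t curve.
0–3 s: ½(9 + 10)(3) = 28.5 m
3–4 s: ½(10 + -1)(1) = 4.5 m
4–8 s: ½(-1 + -10)(4) = -22 m
8–9 s: ½(-10 + 11)(1) = 0.5 m
Net displacement = 11.5 m

11.5 m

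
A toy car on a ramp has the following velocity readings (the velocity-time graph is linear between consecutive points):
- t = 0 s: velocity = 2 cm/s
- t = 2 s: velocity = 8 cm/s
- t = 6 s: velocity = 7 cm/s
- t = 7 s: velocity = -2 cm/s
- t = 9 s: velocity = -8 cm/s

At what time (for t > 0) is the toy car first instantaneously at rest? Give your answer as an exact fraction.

t = 61/9 s

v changes sign on 6–7 s (from 7 to -2); the graph is linear there, so v = 0 at t = 6 + (-7)·(7 − 6)/(-2 − 7) = 61/9 s.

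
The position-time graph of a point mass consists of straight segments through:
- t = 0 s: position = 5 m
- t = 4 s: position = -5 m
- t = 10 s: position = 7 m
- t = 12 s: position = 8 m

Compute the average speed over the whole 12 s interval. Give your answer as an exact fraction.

Average speed = (total path length)/(elapsed time); on a piecewise-linear x-t graph the path length is Σ|Δx|.
0–4 s: |Δx| = |-5 − 5| = 10 m
4–10 s: |Δx| = |7 − -5| = 12 m
10–12 s: |Δx| = |8 − 7| = 1 m
Total path = 23 m; average speed = 23/12 = 23/12 m/s.

23/12 m/s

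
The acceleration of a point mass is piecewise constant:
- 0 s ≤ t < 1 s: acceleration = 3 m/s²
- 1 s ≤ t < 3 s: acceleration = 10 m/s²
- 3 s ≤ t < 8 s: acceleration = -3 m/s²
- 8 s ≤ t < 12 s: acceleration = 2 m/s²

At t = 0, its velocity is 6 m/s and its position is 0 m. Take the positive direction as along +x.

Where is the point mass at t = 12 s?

On each constant-a segment, Δv = aΔt and Δx = v₀Δt + ½aΔt²; chain segment to segment.
0–1 s: v starts 6 m/s; Δx = 6·1 + ½·3·1² = 7.5 m; v ends 9 m/s.
1–3 s: v starts 9 m/s; Δx = 9·2 + ½·10·2² = 38 m; v ends 29 m/s.
3–8 s: v starts 29 m/s; Δx = 29·5 + ½·-3·5² = 107.5 m; v ends 14 m/s.
8–12 s: v starts 14 m/s; Δx = 14·4 + ½·2·4² = 72 m; v ends 22 m/s.
x(12) = 0 + Σ Δx = 225 m.

225 m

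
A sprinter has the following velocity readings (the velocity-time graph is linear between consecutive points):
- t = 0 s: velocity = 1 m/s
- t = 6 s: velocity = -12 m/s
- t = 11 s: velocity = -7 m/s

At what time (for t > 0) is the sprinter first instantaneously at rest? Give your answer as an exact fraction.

v changes sign on 0–6 s (from 1 to -12); the graph is linear there, so v = 0 at t = 0 + (-1)·(6 − 0)/(-12 − 1) = 6/13 s.

t = 6/13 s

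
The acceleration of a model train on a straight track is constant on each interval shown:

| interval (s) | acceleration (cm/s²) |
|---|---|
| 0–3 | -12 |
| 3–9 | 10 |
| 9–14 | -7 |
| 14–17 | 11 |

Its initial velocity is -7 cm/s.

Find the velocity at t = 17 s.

Δv equals the area under the a-t graph; then v = v₀ + Δv.
0–3 s: -12 × 3 = -36 cm/s
3–9 s: 10 × 6 = 60 cm/s
9–14 s: -7 × 5 = -35 cm/s
14–17 s: 11 × 3 = 33 cm/s
Δv = 22 cm/s, so v(17) = -7 + (22) = 15 cm/s.

15 cm/s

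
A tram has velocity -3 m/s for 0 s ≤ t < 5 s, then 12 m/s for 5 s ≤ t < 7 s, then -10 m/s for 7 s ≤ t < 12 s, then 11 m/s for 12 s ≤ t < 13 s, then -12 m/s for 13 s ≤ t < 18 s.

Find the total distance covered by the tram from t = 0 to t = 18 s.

Distance (not displacement) is the total path length: add the absolute areas under v-t.
0–5 s: |-3| × 5 = 15 m
5–7 s: |12| × 2 = 24 m
7–12 s: |-10| × 5 = 50 m
12–13 s: |11| × 1 = 11 m
13–18 s: |-12| × 5 = 60 m
Total distance = 160 m

160 m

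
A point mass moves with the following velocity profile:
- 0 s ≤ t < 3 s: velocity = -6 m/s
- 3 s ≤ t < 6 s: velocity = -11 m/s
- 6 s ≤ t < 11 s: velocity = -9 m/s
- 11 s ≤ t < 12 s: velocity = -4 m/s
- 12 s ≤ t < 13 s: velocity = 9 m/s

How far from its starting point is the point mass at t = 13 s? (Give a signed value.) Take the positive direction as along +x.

-91 m

Net displacement equals the area under the velocity-time graph (areas below the axis count negative).
0–3 s: -6 × 3 = -18 m
3–6 s: -11 × 3 = -33 m
6–11 s: -9 × 5 = -45 m
11–12 s: -4 × 1 = -4 m
12–13 s: 9 × 1 = 9 m
Net displacement = -91 m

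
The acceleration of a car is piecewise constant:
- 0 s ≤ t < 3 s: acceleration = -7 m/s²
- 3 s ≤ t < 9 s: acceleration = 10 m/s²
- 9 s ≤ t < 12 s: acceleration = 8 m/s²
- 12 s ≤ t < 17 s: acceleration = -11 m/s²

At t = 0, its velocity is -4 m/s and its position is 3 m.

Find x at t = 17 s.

288 m

On each constant-a segment, Δv = aΔt and Δx = v₀Δt + ½aΔt²; chain segment to segment.
0–3 s: v starts -4 m/s; Δx = -4·3 + ½·-7·3² = -43.5 m; v ends -25 m/s.
3–9 s: v starts -25 m/s; Δx = -25·6 + ½·10·6² = 30 m; v ends 35 m/s.
9–12 s: v starts 35 m/s; Δx = 35·3 + ½·8·3² = 141 m; v ends 59 m/s.
12–17 s: v starts 59 m/s; Δx = 59·5 + ½·-11·5² = 157.5 m; v ends 4 m/s.
x(17) = 3 + Σ Δx = 288 m.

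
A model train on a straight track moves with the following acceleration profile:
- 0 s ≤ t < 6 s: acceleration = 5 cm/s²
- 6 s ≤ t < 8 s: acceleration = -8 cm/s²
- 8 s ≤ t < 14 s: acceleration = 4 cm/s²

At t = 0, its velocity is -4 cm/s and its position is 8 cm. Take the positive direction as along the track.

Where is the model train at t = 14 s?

On each constant-a segment, Δv = aΔt and Δx = v₀Δt + ½aΔt²; chain segment to segment.
0–6 s: v starts -4 cm/s; Δx = -4·6 + ½·5·6² = 66 cm; v ends 26 cm/s.
6–8 s: v starts 26 cm/s; Δx = 26·2 + ½·-8·2² = 36 cm; v ends 10 cm/s.
8–14 s: v starts 10 cm/s; Δx = 10·6 + ½·4·6² = 132 cm; v ends 34 cm/s.
x(14) = 8 + Σ Δx = 242 cm.

242 cm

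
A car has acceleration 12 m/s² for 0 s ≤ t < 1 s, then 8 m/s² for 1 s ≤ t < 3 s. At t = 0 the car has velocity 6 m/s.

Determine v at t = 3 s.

34 m/s

Δv equals the area under the a-t graph; then v = v₀ + Δv.
0–1 s: 12 × 1 = 12 m/s
1–3 s: 8 × 2 = 16 m/s
Δv = 28 m/s, so v(3) = 6 + (28) = 34 m/s.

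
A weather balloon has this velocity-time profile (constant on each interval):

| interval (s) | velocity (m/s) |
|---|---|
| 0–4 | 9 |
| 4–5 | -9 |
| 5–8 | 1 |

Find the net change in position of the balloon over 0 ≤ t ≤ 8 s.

30 m

Displacement is the signed area under the v-t curve.
0–4 s: 9 × 4 = 36 m
4–5 s: -9 × 1 = -9 m
5–8 s: 1 × 3 = 3 m
Net displacement = 30 m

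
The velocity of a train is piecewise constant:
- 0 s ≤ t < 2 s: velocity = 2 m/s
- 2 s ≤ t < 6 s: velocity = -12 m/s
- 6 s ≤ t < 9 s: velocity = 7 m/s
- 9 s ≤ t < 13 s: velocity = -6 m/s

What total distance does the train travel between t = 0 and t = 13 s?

Total distance travelled is ∫|v| dt — sum the magnitudes of each area piece.
0–2 s: |2| × 2 = 4 m
2–6 s: |-12| × 4 = 48 m
6–9 s: |7| × 3 = 21 m
9–13 s: |-6| × 4 = 24 m
Total distance = 97 m

97 m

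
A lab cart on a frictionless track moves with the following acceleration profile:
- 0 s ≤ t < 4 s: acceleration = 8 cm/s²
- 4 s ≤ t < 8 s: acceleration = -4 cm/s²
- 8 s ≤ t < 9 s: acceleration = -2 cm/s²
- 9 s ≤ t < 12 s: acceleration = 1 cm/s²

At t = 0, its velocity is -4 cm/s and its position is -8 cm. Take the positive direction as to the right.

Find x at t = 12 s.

On each constant-a segment, Δv = aΔt and Δx = v₀Δt + ½aΔt²; chain segment to segment.
0–4 s: v starts -4 cm/s; Δx = -4·4 + ½·8·4² = 48 cm; v ends 28 cm/s.
4–8 s: v starts 28 cm/s; Δx = 28·4 + ½·-4·4² = 80 cm; v ends 12 cm/s.
8–9 s: v starts 12 cm/s; Δx = 12·1 + ½·-2·1² = 11 cm; v ends 10 cm/s.
9–12 s: v starts 10 cm/s; Δx = 10·3 + ½·1·3² = 34.5 cm; v ends 13 cm/s.
x(12) = -8 + Σ Δx = 165.5 cm.

165.5 cm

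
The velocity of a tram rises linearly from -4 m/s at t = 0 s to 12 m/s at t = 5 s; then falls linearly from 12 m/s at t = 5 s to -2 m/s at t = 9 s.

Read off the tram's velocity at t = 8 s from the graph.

1.5 m/s

On 5–9 s the graph is linear from 12 to -2 m/s: v(8) = 12 + (-2 − 12)·(8 − 5)/(9 − 5) = 1.5 m/s.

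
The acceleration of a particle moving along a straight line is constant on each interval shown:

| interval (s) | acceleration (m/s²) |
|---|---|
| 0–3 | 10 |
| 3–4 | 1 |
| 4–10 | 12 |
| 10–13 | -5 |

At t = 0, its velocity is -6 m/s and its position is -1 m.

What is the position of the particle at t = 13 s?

On each constant-a segment, Δv = aΔt and Δx = v₀Δt + ½aΔt²; chain segment to segment.
0–3 s: v starts -6 m/s; Δx = -6·3 + ½·10·3² = 27 m; v ends 24 m/s.
3–4 s: v starts 24 m/s; Δx = 24·1 + ½·1·1² = 24.5 m; v ends 25 m/s.
4–10 s: v starts 25 m/s; Δx = 25·6 + ½·12·6² = 366 m; v ends 97 m/s.
10–13 s: v starts 97 m/s; Δx = 97·3 + ½·-5·3² = 268.5 m; v ends 82 m/s.
x(13) = -1 + Σ Δx = 685 m.

685 m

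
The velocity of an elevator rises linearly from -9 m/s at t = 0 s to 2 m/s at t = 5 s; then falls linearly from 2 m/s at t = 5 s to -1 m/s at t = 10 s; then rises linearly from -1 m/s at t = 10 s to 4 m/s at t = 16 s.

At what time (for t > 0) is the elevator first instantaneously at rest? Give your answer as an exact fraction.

t = 45/11 s

v changes sign on 0–5 s (from -9 to 2); the graph is linear there, so v = 0 at t = 0 + (9)·(5 − 0)/(2 − -9) = 45/11 s.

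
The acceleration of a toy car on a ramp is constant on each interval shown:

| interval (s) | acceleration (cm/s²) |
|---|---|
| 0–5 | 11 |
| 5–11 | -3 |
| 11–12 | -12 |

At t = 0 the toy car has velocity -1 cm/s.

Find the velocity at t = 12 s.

Δv equals the area under the a-t graph; then v = v₀ + Δv.
0–5 s: 11 × 5 = 55 cm/s
5–11 s: -3 × 6 = -18 cm/s
11–12 s: -12 × 1 = -12 cm/s
Δv = 25 cm/s, so v(12) = -1 + (25) = 24 cm/s.

24 cm/s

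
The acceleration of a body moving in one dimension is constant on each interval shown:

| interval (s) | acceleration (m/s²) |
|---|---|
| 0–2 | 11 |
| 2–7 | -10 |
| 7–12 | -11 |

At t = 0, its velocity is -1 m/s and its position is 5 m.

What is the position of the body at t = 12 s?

On each constant-a segment, Δv = aΔt and Δx = v₀Δt + ½aΔt²; chain segment to segment.
0–2 s: v starts -1 m/s; Δx = -1·2 + ½·11·2² = 20 m; v ends 21 m/s.
2–7 s: v starts 21 m/s; Δx = 21·5 + ½·-10·5² = -20 m; v ends -29 m/s.
7–12 s: v starts -29 m/s; Δx = -29·5 + ½·-11·5² = -282.5 m; v ends -84 m/s.
x(12) = 5 + Σ Δx = -277.5 m.

-277.5 m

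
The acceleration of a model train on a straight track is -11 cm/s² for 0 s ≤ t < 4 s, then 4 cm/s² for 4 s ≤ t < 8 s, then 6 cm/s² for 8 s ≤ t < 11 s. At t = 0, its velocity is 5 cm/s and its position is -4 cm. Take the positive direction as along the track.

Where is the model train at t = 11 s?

On each constant-a segment, Δv = aΔt and Δx = v₀Δt + ½aΔt²; chain segment to segment.
0–4 s: v starts 5 cm/s; Δx = 5·4 + ½·-11·4² = -68 cm; v ends -39 cm/s.
4–8 s: v starts -39 cm/s; Δx = -39·4 + ½·4·4² = -124 cm; v ends -23 cm/s.
8–11 s: v starts -23 cm/s; Δx = -23·3 + ½·6·3² = -42 cm; v ends -5 cm/s.
x(11) = -4 + Σ Δx = -238 cm.

-238 cm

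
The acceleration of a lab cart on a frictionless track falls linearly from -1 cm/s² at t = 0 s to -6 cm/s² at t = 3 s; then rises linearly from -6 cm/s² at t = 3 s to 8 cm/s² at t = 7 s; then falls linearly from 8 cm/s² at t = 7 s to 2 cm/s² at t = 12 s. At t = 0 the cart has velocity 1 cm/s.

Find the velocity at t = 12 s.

19.5 cm/s

Δv equals the area under the a-t graph; then v = v₀ + Δv.
0–3 s: ½(-1 + -6)(3) = -10.5 cm/s
3–7 s: ½(-6 + 8)(4) = 4 cm/s
7–12 s: ½(8 + 2)(5) = 25 cm/s
Δv = 18.5 cm/s, so v(12) = 1 + (18.5) = 19.5 cm/s.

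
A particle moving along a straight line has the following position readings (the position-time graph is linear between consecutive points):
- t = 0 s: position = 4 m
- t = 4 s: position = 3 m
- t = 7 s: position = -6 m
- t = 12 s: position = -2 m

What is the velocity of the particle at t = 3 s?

-0.25 m/s

Velocity is the slope of the x-t graph on 0–4 s: (3 − 4)/(4 − 0) = -0.25 m/s.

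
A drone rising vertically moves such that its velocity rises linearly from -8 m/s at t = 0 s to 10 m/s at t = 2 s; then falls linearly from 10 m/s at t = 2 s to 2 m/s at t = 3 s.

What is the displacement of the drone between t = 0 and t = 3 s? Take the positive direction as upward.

8 m

Net displacement equals the area under the velocity-time graph (areas below the axis count negative).
0–2 s: ½(-8 + 10)(2) = 2 m
2–3 s: ½(10 + 2)(1) = 6 m
Net displacement = 8 m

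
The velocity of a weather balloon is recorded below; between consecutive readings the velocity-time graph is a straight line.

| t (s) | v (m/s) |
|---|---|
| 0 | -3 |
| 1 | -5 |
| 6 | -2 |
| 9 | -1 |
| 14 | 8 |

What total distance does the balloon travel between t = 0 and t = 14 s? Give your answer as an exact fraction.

793/18 m

Total distance travelled is ∫|v| dt — sum the magnitudes of each area piece.
0–1 s: |½(-3 + -5)(1)| = 4 m
1–6 s: |½(-5 + -2)(5)| = 17.5 m
6–9 s: |½(-2 + -1)(3)| = 4.5 m
9–14 s: v = 0 at t = 86/9 s; triangle areas 5/18 + 160/9 = 325/18 m
Total distance = 793/18 m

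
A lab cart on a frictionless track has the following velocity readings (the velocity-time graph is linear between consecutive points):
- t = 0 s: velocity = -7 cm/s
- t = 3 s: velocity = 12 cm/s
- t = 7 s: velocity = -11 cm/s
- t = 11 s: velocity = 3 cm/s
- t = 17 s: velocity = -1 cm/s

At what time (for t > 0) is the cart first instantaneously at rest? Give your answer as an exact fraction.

t = 21/19 s

v changes sign on 0–3 s (from -7 to 12); the graph is linear there, so v = 0 at t = 0 + (7)·(3 − 0)/(12 − -7) = 21/19 s.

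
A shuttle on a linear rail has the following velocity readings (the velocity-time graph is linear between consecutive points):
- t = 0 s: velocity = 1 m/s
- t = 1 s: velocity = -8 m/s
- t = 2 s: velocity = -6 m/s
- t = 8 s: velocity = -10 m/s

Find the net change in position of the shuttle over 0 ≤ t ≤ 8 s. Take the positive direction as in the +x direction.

-58.5 m

Net displacement equals the area under the velocity-time graph (areas below the axis count negative).
0–1 s: ½(1 + -8)(1) = -3.5 m
1–2 s: ½(-8 + -6)(1) = -7 m
2–8 s: ½(-6 + -10)(6) = -48 m
Net displacement = -58.5 m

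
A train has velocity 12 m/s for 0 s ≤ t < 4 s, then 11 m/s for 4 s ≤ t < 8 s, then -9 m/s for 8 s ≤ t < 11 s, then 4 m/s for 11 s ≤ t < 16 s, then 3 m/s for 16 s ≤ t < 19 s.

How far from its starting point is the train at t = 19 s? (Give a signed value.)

94 m

Displacement is the signed area under the v-t curve.
0–4 s: 12 × 4 = 48 m
4–8 s: 11 × 4 = 44 m
8–11 s: -9 × 3 = -27 m
11–16 s: 4 × 5 = 20 m
16–19 s: 3 × 3 = 9 m
Net displacement = 94 m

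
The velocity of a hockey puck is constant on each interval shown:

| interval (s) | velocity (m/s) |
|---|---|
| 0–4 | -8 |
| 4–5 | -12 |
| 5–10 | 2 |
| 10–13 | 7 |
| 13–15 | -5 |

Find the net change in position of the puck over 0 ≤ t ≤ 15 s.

-23 m

Net displacement equals the area under the velocity-time graph (areas below the axis count negative).
0–4 s: -8 × 4 = -32 m
4–5 s: -12 × 1 = -12 m
5–10 s: 2 × 5 = 10 m
10–13 s: 7 × 3 = 21 m
13–15 s: -5 × 2 = -10 m
Net displacement = -23 m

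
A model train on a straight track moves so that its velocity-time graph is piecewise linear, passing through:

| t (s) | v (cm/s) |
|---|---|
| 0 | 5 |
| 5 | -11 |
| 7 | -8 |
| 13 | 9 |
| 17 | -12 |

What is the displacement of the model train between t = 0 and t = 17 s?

Displacement is the signed area under the v-t curve.
0–5 s: ½(5 + -11)(5) = -15 cm
5–7 s: ½(-11 + -8)(2) = -19 cm
7–13 s: ½(-8 + 9)(6) = 3 cm
13–17 s: ½(9 + -12)(4) = -6 cm
Net displacement = -37 cm

-37 cm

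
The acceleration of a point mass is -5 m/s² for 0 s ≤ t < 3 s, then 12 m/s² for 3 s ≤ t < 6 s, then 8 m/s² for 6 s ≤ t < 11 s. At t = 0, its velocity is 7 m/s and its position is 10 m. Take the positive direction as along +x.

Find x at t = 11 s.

On each constant-a segment, Δv = aΔt and Δx = v₀Δt + ½aΔt²; chain segment to segment.
0–3 s: v starts 7 m/s; Δx = 7·3 + ½·-5·3² = -1.5 m; v ends -8 m/s.
3–6 s: v starts -8 m/s; Δx = -8·3 + ½·12·3² = 30 m; v ends 28 m/s.
6–11 s: v starts 28 m/s; Δx = 28·5 + ½·8·5² = 240 m; v ends 68 m/s.
x(11) = 10 + Σ Δx = 278.5 m.

278.5 m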